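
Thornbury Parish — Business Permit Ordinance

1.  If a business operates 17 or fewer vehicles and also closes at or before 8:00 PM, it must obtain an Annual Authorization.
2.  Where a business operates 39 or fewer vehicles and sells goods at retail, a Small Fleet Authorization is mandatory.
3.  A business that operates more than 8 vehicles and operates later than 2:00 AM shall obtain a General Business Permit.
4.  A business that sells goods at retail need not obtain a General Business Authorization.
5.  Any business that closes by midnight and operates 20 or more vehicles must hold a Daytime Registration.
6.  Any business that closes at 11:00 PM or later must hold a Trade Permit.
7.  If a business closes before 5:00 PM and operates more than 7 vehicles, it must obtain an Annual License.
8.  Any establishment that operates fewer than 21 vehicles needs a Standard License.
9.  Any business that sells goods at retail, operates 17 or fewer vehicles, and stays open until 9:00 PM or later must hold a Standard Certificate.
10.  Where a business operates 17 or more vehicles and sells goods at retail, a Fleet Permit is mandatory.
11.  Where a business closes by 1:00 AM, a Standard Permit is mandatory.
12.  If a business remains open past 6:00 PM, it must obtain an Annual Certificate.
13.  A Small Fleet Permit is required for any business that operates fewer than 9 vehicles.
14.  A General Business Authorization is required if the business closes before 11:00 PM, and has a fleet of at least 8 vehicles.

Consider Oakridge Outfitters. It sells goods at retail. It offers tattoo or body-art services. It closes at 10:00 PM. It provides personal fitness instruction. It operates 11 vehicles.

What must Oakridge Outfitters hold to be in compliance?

1. vehicles 11 ≤ 17; closes 10:00 PM, after 8:00 PM → Annual Authorization not required.
2. vehicles 11 ≤ 39; sells goods at retail → Small Fleet Authorization required.
3. vehicles 11 > 8; closes 10:00 PM, at/before 2:00 AM → General Business Permit not required.
4. sells goods at retail → exempt from General Business Authorization.
5. closes 10:00 PM, at/before midnight; vehicles 11 < 20 → Daytime Registration not required.
6. closes 10:00 PM, at/before 11:00 PM → Trade Permit not required.
7. closes 10:00 PM, after 5:00 PM; vehicles 11 > 7 → Annual License not required.
8. vehicles 11 < 21 → Standard License required.
9. sells goods at retail; vehicles 11 ≤ 17; closes 10:00 PM, after 9:00 PM → Standard Certificate required.
10. vehicles 11 < 17; sells goods at retail → Fleet Permit not required.
11. closes 10:00 PM, at/before 1:00 AM → Standard Permit required.
12. closes 10:00 PM, after 6:00 PM → Annual Certificate required.
13. vehicles 11 ≥ 9 → Small Fleet Permit not required.
14. closes 10:00 PM, at/before 11:00 PM; vehicles 11 ≥ 8 → General Business Authorization required.

Annual Certificate, Small Fleet Authorization, Standard Certificate, Standard License, Standard Permit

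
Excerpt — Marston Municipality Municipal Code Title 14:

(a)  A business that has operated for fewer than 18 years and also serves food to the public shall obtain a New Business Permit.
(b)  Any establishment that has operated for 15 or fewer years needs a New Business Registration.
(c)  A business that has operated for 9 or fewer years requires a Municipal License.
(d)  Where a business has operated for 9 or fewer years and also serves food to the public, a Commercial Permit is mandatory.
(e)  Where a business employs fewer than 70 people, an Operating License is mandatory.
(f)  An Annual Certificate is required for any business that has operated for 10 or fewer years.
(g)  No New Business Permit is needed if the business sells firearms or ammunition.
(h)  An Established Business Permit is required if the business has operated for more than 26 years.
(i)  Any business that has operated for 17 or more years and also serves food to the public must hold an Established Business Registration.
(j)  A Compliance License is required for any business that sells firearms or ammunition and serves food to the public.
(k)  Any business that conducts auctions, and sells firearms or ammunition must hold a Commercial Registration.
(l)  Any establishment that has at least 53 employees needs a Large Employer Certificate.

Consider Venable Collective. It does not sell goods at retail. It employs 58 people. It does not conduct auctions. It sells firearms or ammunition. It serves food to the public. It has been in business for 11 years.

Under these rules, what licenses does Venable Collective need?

(a) years in business 11 < 18; serves food to the public → New Business Permit required.
(b) years in business 11 ≤ 15 → New Business Registration required.
(c) years in business 11 > 9 → Municipal License not required.
(d) years in business 11 > 9; serves food to the public → Commercial Permit not required.
(e) employees 58 < 70 → Operating License required.
(f) years in business 11 > 10 → Annual Certificate not required.
(g) sells firearms or ammunition → exempt from New Business Permit.
(h) years in business 11 ≤ 26 → Established Business Permit not required.
(i) years in business 11 < 17; serves food to the public → Established Business Registration not required.
(j) sells firearms or ammunition; serves food to the public → Compliance License required.
(k) does not conduct auctions; sells firearms or ammunition → Commercial Registration not required.
(l) employees 58 ≥ 53 → Large Employer Certificate required.

Compliance License, Large Employer Certificate, New Business Registration, Operating License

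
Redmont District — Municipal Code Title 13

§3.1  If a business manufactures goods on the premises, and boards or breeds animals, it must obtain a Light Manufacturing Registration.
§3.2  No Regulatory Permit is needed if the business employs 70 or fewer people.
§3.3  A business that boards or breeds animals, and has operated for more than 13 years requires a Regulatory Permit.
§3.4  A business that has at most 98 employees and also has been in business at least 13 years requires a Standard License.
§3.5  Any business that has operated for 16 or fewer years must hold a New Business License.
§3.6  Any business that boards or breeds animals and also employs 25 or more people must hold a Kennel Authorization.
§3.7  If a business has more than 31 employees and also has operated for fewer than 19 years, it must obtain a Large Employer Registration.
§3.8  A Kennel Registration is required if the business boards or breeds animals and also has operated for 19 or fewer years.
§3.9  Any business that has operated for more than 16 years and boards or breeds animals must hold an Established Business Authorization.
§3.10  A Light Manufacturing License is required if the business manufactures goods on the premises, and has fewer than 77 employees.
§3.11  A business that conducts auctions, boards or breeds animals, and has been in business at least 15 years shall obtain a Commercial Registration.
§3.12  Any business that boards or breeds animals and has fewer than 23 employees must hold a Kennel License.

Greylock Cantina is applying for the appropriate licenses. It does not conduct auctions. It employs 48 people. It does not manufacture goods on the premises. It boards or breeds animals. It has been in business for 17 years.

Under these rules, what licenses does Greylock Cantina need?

Established Business Authorization, Kennel Authorization, Kennel Registration, Large Employer Registration, Standard License

§3.1 does not manufacture goods on the premises; boards or breeds animals → Light Manufacturing Registration not required.
§3.2 employees 48 ≤ 70 → exempt from Regulatory Permit.
§3.3 boards or breeds animals; years in business 17 > 13 → Regulatory Permit required.
§3.4 employees 48 ≤ 98; years in business 17 ≥ 13 → Standard License required.
§3.5 years in business 17 > 16 → New Business License not required.
§3.6 boards or breeds animals; employees 48 ≥ 25 → Kennel Authorization required.
§3.7 employees 48 > 31; years in business 17 < 19 → Large Employer Registration required.
§3.8 boards or breeds animals; years in business 17 ≤ 19 → Kennel Registration required.
§3.9 years in business 17 > 16; boards or breeds animals → Established Business Authorization required.
§3.10 does not manufacture goods on the premises; employees 48 < 77 → Light Manufacturing License not required.
§3.11 does not conduct auctions; boards or breeds animals; years in business 17 ≥ 15 → Commercial Registration not required.
§3.12 boards or breeds animals; employees 48 ≥ 23 → Kennel License not required.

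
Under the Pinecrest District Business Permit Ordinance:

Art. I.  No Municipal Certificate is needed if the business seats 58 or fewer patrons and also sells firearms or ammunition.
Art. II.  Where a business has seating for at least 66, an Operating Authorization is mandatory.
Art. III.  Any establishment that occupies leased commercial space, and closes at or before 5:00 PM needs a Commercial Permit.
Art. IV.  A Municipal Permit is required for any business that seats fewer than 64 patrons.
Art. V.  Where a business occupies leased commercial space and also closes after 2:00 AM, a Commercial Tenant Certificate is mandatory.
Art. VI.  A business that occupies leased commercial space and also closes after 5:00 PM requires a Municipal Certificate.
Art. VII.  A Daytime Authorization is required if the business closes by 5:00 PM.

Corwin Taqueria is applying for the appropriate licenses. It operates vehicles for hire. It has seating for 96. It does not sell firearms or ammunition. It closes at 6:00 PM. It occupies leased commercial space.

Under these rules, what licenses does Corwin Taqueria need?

Art. I. seating 96 > 58; does not sell firearms or ammunition → Municipal Certificate exemption does not apply.
Art. II. seating 96 ≥ 66 → Operating Authorization required.
Art. III. occupies leased commercial space; closes 6:00 PM, after 5:00 PM → Commercial Permit not required.
Art. IV. seating 96 ≥ 64 → Municipal Permit not required.
Art. V. occupies leased commercial space; closes 6:00 PM, at/before 2:00 AM → Commercial Tenant Certificate not required.
Art. VI. occupies leased commercial space; closes 6:00 PM, after 5:00 PM → Municipal Certificate required.
Art. VII. closes 6:00 PM, after 5:00 PM → Daytime Authorization not required.

Municipal Certificate, Operating Authorization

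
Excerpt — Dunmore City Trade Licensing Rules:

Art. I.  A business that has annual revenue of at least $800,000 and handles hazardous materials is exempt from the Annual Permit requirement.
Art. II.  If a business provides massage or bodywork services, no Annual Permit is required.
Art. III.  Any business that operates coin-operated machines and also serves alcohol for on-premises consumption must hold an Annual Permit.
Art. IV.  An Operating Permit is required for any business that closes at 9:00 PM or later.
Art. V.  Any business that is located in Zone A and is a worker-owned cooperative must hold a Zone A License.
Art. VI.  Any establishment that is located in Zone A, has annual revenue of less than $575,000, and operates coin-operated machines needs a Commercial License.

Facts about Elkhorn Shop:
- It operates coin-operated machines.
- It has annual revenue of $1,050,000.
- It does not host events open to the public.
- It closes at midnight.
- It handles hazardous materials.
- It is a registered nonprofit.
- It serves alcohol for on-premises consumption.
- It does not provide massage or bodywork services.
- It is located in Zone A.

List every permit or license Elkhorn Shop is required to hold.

Operating Permit

Art. I. revenue $1,050,000 ≥ $800,000; handles hazardous materials → exempt from Annual Permit.
Art. II. does not provide massage or bodywork services → Annual Permit exemption does not apply.
Art. III. operates coin-operated machines; serves alcohol for on-premises consumption → Annual Permit required.
Art. IV. closes midnight, after 9:00 PM → Operating Permit required.
Art. V. is located in Zone A; is a registered nonprofit (not: is a worker-owned cooperative) → Zone A License not required.
Art. VI. is located in Zone A; revenue $1,050,000 ≥ $575,000; operates coin-operated machines → Commercial License not required.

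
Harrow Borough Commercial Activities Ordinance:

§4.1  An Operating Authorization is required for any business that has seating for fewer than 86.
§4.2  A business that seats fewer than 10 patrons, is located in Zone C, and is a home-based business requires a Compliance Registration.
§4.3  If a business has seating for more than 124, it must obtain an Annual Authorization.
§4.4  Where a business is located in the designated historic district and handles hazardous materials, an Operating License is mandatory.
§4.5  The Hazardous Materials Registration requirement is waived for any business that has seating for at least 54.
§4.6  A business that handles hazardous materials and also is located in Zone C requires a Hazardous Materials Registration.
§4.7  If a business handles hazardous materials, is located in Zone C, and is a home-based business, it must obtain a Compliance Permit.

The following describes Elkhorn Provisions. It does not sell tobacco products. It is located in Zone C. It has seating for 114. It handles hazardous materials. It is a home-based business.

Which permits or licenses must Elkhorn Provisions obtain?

§4.1 seating 114 ≥ 86 → Operating Authorization not required.
§4.2 seating 114 ≥ 10; is located in Zone C; is a home-based business → Compliance Registration not required.
§4.3 seating 114 ≤ 124 → Annual Authorization not required.
§4.4 is located in Zone C (not: is located in the designated historic district); handles hazardous materials → Operating License not required.
§4.5 seating 114 ≥ 54 → exempt from Hazardous Materials Registration.
§4.6 handles hazardous materials; is located in Zone C → Hazardous Materials Registration required.
§4.7 handles hazardous materials; is located in Zone C; is a home-based business → Compliance Permit required.

Compliance Permit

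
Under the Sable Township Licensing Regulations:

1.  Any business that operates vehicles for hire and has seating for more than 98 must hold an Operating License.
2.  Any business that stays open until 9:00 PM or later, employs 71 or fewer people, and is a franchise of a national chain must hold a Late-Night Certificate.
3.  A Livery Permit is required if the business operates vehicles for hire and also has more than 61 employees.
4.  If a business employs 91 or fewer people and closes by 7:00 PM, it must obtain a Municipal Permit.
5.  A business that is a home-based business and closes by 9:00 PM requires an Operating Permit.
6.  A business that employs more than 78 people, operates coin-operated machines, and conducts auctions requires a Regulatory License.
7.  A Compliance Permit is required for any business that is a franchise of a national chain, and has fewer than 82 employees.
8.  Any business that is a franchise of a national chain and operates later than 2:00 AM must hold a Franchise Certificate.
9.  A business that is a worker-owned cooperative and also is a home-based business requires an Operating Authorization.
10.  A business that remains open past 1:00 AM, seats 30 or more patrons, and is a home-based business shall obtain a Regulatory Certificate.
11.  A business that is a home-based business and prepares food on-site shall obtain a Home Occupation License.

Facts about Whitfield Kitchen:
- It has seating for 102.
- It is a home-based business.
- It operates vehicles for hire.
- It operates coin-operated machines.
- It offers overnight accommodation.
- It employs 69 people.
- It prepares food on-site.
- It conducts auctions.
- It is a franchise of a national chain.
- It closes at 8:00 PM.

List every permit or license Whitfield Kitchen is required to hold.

Compliance Permit, Home Occupation License, Livery Permit, Operating License, Operating Permit

1. operates vehicles for hire; seating 102 > 98 → Operating License required.
2. closes 8:00 PM, at/before 9:00 PM; employees 69 ≤ 71; is a franchise of a national chain → Late-Night Certificate not required.
3. operates vehicles for hire; employees 69 > 61 → Livery Permit required.
4. employees 69 ≤ 91; closes 8:00 PM, after 7:00 PM → Municipal Permit not required.
5. is a home-based business; closes 8:00 PM, at/before 9:00 PM → Operating Permit required.
6. employees 69 ≤ 78; operates coin-operated machines; conducts auctions → Regulatory License not required.
7. is a franchise of a national chain; employees 69 < 82 → Compliance Permit required.
8. is a franchise of a national chain; closes 8:00 PM, at/before 2:00 AM → Franchise Certificate not required.
9. is a franchise of a national chain (not: is a worker-owned cooperative); is a home-based business → Operating Authorization not required.
10. closes 8:00 PM, at/before 1:00 AM; seating 102 ≥ 30; is a home-based business → Regulatory Certificate not required.
11. is a home-based business; prepares food on-site → Home Occupation License required.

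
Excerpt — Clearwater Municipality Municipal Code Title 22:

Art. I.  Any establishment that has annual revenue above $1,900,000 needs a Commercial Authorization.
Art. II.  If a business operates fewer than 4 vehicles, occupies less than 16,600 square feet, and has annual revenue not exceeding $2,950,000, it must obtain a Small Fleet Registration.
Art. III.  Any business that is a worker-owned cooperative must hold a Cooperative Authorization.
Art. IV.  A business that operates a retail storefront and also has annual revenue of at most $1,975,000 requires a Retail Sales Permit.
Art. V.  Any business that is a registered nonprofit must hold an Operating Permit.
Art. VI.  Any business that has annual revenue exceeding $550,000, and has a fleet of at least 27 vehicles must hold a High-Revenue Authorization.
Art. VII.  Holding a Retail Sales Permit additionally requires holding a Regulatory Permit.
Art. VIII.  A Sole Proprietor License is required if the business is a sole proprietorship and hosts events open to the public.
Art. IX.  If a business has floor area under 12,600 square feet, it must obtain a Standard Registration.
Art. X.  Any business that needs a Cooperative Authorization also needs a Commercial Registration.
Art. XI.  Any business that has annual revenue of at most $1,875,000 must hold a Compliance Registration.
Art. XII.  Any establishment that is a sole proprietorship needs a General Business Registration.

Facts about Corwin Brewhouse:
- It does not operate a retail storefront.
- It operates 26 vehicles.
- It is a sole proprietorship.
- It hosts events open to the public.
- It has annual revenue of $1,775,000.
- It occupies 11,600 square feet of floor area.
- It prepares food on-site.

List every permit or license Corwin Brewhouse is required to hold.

Compliance Registration, General Business Registration, Sole Proprietor License, Standard Registration

Art. I. revenue $1,775,000 ≤ $1,900,000 → Commercial Authorization not required.
Art. II. vehicles 26 ≥ 4; floor area 11,600 square feet < 16,600 square feet; revenue $1,775,000 ≤ $2,950,000 → Small Fleet Registration not required.
Art. III. is a sole proprietorship (not: is a worker-owned cooperative) → Cooperative Authorization not required.
Art. IV. does not operate a retail storefront; revenue $1,775,000 ≤ $1,975,000 → Retail Sales Permit not required.
Art. V. is a sole proprietorship (not: is a registered nonprofit) → Operating Permit not required.
Art. VI. revenue $1,775,000 > $550,000; vehicles 26 < 27 → High-Revenue Authorization not required.
Art. VII. Retail Sales Permit is not required → no effect.
Art. VIII. is a sole proprietorship; hosts events open to the public → Sole Proprietor License required.
Art. IX. floor area 11,600 square feet < 12,600 square feet → Standard Registration required.
Art. X. Cooperative Authorization is not required → no effect.
Art. XI. revenue $1,775,000 ≤ $1,875,000 → Compliance Registration required.
Art. XII. is a sole proprietorship → General Business Registration required.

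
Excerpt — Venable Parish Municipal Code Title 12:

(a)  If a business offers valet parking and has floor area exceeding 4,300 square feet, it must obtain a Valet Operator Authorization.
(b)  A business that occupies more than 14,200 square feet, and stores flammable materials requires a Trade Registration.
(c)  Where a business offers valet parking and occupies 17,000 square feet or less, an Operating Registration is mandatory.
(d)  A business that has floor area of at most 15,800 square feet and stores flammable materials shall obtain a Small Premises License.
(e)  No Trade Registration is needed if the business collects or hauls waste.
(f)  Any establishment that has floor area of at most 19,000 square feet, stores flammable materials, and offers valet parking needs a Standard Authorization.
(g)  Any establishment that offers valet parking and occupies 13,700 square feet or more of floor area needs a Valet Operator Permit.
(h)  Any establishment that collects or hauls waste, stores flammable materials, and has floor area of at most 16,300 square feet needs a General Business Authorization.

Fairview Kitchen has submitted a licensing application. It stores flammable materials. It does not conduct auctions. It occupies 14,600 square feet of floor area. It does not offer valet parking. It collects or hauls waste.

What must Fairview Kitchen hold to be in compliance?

(a) does not offer valet parking; floor area 14,600 square feet > 4,300 square feet → Valet Operator Authorization not required.
(b) floor area 14,600 square feet > 14,200 square feet; stores flammable materials → Trade Registration required.
(c) does not offer valet parking; floor area 14,600 square feet ≤ 17,000 square feet → Operating Registration not required.
(d) floor area 14,600 square feet ≤ 15,800 square feet; stores flammable materials → Small Premises License required.
(e) collects or hauls waste → exempt from Trade Registration.
(f) floor area 14,600 square feet ≤ 19,000 square feet; stores flammable materials; does not offer valet parking → Standard Authorization not required.
(g) does not offer valet parking; floor area 14,600 square feet ≥ 13,700 square feet → Valet Operator Permit not required.
(h) collects or hauls waste; stores flammable materials; floor area 14,600 square feet ≤ 16,300 square feet → General Business Authorization required.

General Business Authorization, Small Premises License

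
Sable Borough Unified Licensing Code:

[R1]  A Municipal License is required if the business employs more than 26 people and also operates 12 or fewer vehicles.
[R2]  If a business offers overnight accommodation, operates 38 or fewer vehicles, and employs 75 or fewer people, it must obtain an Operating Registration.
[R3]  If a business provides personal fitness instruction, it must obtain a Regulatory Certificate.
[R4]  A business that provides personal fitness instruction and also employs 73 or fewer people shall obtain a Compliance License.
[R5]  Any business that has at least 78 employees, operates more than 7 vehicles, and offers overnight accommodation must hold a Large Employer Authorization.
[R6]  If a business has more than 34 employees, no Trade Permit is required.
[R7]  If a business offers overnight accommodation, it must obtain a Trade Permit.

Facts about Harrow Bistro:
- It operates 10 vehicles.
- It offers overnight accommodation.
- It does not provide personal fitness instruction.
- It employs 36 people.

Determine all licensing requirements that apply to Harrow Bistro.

Municipal License, Operating Registration

[R1] employees 36 > 26; vehicles 10 ≤ 12 → Municipal License required.
[R2] offers overnight accommodation; vehicles 10 ≤ 38; employees 36 ≤ 75 → Operating Registration required.
[R3] does not provide personal fitness instruction → Regulatory Certificate not required.
[R4] does not provide personal fitness instruction; employees 36 ≤ 73 → Compliance License not required.
[R5] employees 36 < 78; vehicles 10 > 7; offers overnight accommodation → Large Employer Authorization not required.
[R6] employees 36 > 34 → exempt from Trade Permit.
[R7] offers overnight accommodation → Trade Permit required.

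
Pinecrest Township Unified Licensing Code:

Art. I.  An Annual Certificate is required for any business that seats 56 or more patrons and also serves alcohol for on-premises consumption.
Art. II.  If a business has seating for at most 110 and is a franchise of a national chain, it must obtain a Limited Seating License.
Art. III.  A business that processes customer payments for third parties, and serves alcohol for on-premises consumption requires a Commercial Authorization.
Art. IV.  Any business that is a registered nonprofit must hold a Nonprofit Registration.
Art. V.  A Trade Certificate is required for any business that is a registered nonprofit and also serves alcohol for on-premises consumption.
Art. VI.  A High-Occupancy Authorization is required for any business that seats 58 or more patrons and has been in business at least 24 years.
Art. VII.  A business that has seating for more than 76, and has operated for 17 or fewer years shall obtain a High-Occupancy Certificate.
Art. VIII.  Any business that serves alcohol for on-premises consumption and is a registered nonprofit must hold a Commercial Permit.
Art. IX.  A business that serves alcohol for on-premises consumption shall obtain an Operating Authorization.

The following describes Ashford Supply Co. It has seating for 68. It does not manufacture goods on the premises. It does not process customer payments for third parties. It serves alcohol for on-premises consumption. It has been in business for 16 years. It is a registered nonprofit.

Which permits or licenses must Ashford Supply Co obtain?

Annual Certificate, Commercial Permit, Nonprofit Registration, Operating Authorization, Trade Certificate

Art. I. seating 68 ≥ 56; serves alcohol for on-premises consumption → Annual Certificate required.
Art. II. seating 68 ≤ 110; is a registered nonprofit (not: is a franchise of a national chain) → Limited Seating License not required.
Art. III. does not process customer payments for third parties; serves alcohol for on-premises consumption → Commercial Authorization not required.
Art. IV. is a registered nonprofit → Nonprofit Registration required.
Art. V. is a registered nonprofit; serves alcohol for on-premises consumption → Trade Certificate required.
Art. VI. seating 68 ≥ 58; years in business 16 < 24 → High-Occupancy Authorization not required.
Art. VII. seating 68 ≤ 76; years in business 16 ≤ 17 → High-Occupancy Certificate not required.
Art. VIII. serves alcohol for on-premises consumption; is a registered nonprofit → Commercial Permit required.
Art. IX. serves alcohol for on-premises consumption → Operating Authorization required.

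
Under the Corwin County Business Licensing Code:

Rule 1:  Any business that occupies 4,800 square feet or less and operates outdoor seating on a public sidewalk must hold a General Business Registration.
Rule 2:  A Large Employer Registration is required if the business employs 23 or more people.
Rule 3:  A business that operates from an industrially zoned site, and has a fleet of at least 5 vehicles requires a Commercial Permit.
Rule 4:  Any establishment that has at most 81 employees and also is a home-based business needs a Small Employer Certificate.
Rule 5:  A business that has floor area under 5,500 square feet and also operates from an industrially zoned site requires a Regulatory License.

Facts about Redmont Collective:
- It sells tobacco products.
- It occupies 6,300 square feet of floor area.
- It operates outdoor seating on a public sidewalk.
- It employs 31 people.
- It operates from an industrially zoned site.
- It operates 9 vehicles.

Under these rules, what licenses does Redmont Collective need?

Rule 1: floor area 6,300 square feet > 4,800 square feet; operates outdoor seating on a public sidewalk → General Business Registration not required.
Rule 2: employees 31 ≥ 23 → Large Employer Registration required.
Rule 3: operates from an industrially zoned site; vehicles 9 ≥ 5 → Commercial Permit required.
Rule 4: employees 31 ≤ 81; operates from an industrially zoned site (not: is a home-based business) → Small Employer Certificate not required.
Rule 5: floor area 6,300 square feet ≥ 5,500 square feet; operates from an industrially zoned site → Regulatory License not required.

Commercial Permit, Large Employer Registration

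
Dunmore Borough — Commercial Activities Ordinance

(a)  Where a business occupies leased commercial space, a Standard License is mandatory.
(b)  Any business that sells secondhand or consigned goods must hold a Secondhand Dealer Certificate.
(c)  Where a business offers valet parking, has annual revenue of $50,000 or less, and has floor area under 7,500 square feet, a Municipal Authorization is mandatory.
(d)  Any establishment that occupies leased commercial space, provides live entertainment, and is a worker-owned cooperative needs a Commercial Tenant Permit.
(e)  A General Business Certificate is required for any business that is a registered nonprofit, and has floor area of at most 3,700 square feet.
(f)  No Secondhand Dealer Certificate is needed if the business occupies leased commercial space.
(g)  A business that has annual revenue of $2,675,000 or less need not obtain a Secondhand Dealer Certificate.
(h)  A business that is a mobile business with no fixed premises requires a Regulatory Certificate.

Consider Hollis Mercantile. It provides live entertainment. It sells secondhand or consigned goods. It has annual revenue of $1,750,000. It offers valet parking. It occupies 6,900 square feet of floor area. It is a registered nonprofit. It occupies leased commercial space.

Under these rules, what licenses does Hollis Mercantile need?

Standard License

(a) occupies leased commercial space → Standard License required.
(b) sells secondhand or consigned goods → Secondhand Dealer Certificate required.
(c) offers valet parking; revenue $1,750,000 > $50,000; floor area 6,900 square feet < 7,500 square feet → Municipal Authorization not required.
(d) occupies leased commercial space; provides live entertainment; is a registered nonprofit (not: is a worker-owned cooperative) → Commercial Tenant Permit not required.
(e) is a registered nonprofit; floor area 6,900 square feet > 3,700 square feet → General Business Certificate not required.
(f) occupies leased commercial space → exempt from Secondhand Dealer Certificate.
(g) revenue $1,750,000 ≤ $2,675,000 → exempt from Secondhand Dealer Certificate.
(h) occupies leased commercial space (not: is a mobile business with no fixed premises) → Regulatory Certificate not required.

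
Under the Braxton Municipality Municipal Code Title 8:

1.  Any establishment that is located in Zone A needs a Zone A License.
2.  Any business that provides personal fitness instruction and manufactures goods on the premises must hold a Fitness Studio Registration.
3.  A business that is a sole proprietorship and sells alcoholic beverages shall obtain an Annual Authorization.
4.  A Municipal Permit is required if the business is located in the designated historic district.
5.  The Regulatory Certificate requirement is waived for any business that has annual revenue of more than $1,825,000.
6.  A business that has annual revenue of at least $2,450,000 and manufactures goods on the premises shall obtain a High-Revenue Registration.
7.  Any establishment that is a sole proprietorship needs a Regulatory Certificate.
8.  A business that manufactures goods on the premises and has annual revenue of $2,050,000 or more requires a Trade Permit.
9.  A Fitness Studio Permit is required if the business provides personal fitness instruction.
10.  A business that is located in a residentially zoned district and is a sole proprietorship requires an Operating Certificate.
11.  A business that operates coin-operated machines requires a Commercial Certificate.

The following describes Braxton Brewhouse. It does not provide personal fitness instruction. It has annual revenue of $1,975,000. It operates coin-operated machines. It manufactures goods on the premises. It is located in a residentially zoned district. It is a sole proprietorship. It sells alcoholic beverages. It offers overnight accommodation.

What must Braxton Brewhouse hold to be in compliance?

Annual Authorization, Commercial Certificate, Operating Certificate

1. is located in a residentially zoned district (not: is located in Zone A) → Zone A License not required.
2. does not provide personal fitness instruction; manufactures goods on the premises → Fitness Studio Registration not required.
3. is a sole proprietorship; sells alcoholic beverages → Annual Authorization required.
4. is located in a residentially zoned district (not: is located in the designated historic district) → Municipal Permit not required.
5. revenue $1,975,000 > $1,825,000 → exempt from Regulatory Certificate.
6. revenue $1,975,000 < $2,450,000; manufactures goods on the premises → High-Revenue Registration not required.
7. is a sole proprietorship → Regulatory Certificate required.
8. manufactures goods on the premises; revenue $1,975,000 < $2,050,000 → Trade Permit not required.
9. does not provide personal fitness instruction → Fitness Studio Permit not required.
10. is located in a residentially zoned district; is a sole proprietorship → Operating Certificate required.
11. operates coin-operated machines → Commercial Certificate required.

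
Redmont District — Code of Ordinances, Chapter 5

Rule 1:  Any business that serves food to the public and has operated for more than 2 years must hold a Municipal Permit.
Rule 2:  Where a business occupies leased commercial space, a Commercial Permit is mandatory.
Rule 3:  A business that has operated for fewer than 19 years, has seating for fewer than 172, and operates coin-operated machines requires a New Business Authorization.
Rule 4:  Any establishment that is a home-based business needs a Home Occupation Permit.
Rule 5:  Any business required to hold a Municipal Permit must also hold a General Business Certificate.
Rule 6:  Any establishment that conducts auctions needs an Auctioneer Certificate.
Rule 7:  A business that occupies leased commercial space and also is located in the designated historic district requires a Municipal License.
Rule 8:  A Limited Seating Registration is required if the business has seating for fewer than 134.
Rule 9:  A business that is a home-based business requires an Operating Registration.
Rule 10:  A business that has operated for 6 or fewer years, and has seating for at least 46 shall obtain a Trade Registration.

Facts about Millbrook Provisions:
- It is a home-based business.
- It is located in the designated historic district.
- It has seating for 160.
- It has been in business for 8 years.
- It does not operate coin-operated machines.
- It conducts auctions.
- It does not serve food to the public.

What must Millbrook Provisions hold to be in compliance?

Auctioneer Certificate, Home Occupation Permit, Operating Registration

Rule 1: does not serve food to the public; years in business 8 > 2 → Municipal Permit not required.
Rule 2: is a home-based business (not: occupies leased commercial space) → Commercial Permit not required.
Rule 3: years in business 8 < 19; seating 160 < 172; does not operate coin-operated machines → New Business Authorization not required.
Rule 4: is a home-based business → Home Occupation Permit required.
Rule 5: Municipal Permit is not required → no effect.
Rule 6: conducts auctions → Auctioneer Certificate required.
Rule 7: is a home-based business (not: occupies leased commercial space); is located in the designated historic district → Municipal License not required.
Rule 8: seating 160 ≥ 134 → Limited Seating Registration not required.
Rule 9: is a home-based business → Operating Registration required.
Rule 10: years in business 8 > 6; seating 160 ≥ 46 → Trade Registration not required.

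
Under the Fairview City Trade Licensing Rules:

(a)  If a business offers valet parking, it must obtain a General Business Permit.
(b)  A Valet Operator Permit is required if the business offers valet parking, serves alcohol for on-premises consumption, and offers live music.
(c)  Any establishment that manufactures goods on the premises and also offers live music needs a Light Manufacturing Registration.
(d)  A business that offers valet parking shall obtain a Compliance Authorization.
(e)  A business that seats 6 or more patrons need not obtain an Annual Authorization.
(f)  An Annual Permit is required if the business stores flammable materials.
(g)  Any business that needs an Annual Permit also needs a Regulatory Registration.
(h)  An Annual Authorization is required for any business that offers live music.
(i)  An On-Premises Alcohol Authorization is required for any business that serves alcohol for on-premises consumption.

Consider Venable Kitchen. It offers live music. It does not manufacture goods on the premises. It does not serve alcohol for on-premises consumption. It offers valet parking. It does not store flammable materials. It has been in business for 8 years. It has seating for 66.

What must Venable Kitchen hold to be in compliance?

Compliance Authorization, General Business Permit

(a) offers valet parking → General Business Permit required.
(b) offers valet parking; does not serve alcohol for on-premises consumption; offers live music → Valet Operator Permit not required.
(c) does not manufacture goods on the premises; offers live music → Light Manufacturing Registration not required.
(d) offers valet parking → Compliance Authorization required.
(e) seating 66 ≥ 6 → exempt from Annual Authorization.
(f) does not store flammable materials → Annual Permit not required.
(g) Annual Permit is not required → no effect.
(h) offers live music → Annual Authorization required.
(i) does not serve alcohol for on-premises consumption → On-Premises Alcohol Authorization not required.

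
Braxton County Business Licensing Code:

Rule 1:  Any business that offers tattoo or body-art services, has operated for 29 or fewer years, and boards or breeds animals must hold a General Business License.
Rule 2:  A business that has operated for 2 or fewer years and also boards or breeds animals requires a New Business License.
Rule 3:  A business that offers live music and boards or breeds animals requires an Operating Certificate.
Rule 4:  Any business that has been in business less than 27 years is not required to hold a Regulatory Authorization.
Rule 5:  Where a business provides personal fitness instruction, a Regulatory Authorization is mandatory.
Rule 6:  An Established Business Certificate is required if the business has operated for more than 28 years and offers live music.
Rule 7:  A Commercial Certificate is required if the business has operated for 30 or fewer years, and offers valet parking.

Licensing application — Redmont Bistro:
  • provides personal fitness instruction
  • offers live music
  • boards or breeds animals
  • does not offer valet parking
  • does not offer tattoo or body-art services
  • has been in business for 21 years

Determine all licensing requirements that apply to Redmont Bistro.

Operating Certificate

Rule 1: does not offer tattoo or body-art services; years in business 21 ≤ 29; boards or breeds animals → General Business License not required.
Rule 2: years in business 21 > 2; boards or breeds animals → New Business License not required.
Rule 3: offers live music; boards or breeds animals → Operating Certificate required.
Rule 4: years in business 21 < 27 → exempt from Regulatory Authorization.
Rule 5: provides personal fitness instruction → Regulatory Authorization required.
Rule 6: years in business 21 ≤ 28; offers live music → Established Business Certificate not required.
Rule 7: years in business 21 ≤ 30; does not offer valet parking → Commercial Certificate not required.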